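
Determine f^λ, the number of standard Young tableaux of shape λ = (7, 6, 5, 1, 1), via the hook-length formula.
# SYT of shape (7, 6, 5, 1, 1) = 40310400

Hook-length formula: f^λ = n! / Π hook(c), product over all cells c of the Young diagram. For λ = (7, 6, 5, 1, 1), n = 20 boxes. Hook lengths by row (left-to-right, top-to-bottom): [11, 8, 7, 6, 5, 3, 1]; [9, 6, 5, 4, 3, 1]; [7, 4, 3, 2, 1]; [2]; [1]. Product of hooks = 60354201600. So f^λ = 20! / 60354201600 = 2432902008176640000 / 60354201600 = 40310400.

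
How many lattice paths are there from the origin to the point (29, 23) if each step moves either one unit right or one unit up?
Number of paths = 352870329957600

A monotone lattice path from (0, 0) to (29, 23) consists of 29 east steps and 23 north steps in some order, so it is determined by which 29 of the 52 steps are east. The count is C(52, 29) = 352870329957600.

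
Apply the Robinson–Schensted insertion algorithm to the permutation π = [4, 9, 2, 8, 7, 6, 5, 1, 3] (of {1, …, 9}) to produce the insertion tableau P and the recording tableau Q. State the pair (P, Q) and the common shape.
P = [1, 3] / [2, 5] / [4, 6] / [7] / [8] / [9];  Q = [1, 2] / [3, 4] / [5, 9] / [6] / [7] / [8];  common shape = (2, 2, 2, 1, 1, 1)

Row-insert the values π_1, π_2, … into P one at a time, bumping the leftmost entry strictly greater than the inserted value down to the next row. The recording tableau Q records, in position (i, j), the step at which that cell was added to P.
  Insert 4 (step 1): P = [4];  Q = [1]
  Insert 9 (step 2): P = [4, 9];  Q = [1, 2]
  Insert 2 (step 3): P = [2, 9] / [4];  Q = [1, 2] / [3]
  Insert 8 (step 4): P = [2, 8] / [4, 9];  Q = [1, 2] / [3, 4]
  Insert 7 (step 5): P = [2, 7] / [4, 8] / [9];  Q = [1, 2] / [3, 4] / [5]
  Insert 6 (step 6): P = [2, 6] / [4, 7] / [8] / [9];  Q = [1, 2] / [3, 4] / [5] / [6]
  Insert 5 (step 7): P = [2, 5] / [4, 6] / [7] / [8] / [9];  Q = [1, 2] / [3, 4] / [5] / [6] / [7]
  Insert 1 (step 8): P = [1, 5] / [2, 6] / [4] / [7] / [8] / [9];  Q = [1, 2] / [3, 4] / [5] / [6] / [7] / [8]
  Insert 3 (step 9): P = [1, 3] / [2, 5] / [4, 6] / [7] / [8] / [9];  Q = [1, 2] / [3, 4] / [5, 9] / [6] / [7] / [8]
Final shape: (2, 2, 2, 1, 1, 1).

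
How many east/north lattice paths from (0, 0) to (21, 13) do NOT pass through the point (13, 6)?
Number of paths = 753389340

Total paths from (0, 0) to (21, 13): C(34, 21) = 927983760. Paths through (13, 6): (paths (0, 0) → (13, 6)) × (paths (13, 6) → (21, 13)) = C(19, 13) · C(15, 8) = 27132 · 6435 = 174594420. Avoidance count = 927983760 − 174594420 = 753389340.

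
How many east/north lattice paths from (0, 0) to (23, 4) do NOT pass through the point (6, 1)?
Number of paths = 9570

Total paths from (0, 0) to (23, 4): C(27, 23) = 17550. Paths through (6, 1): (paths (0, 0) → (6, 1)) × (paths (6, 1) → (23, 4)) = C(7, 6) · C(20, 17) = 7 · 1140 = 7980. Avoidance count = 17550 − 7980 = 9570.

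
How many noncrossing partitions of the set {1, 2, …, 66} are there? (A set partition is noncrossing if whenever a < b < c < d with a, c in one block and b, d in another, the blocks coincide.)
C_66 = 5632681584560312734993915705849145100

These noncrossing partitions are counted by the Catalan number C_n = (1/(n + 1)) · C(2n, n). For n = 66: C_66 = (1/67) · C(132, 66) = 377389666165540953244592352291892721700/67 = 5632681584560312734993915705849145100.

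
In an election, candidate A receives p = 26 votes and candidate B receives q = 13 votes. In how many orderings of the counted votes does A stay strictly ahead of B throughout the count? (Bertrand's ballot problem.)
Strict-lead orderings = 2707475148

Total orderings of the 39 votes with 26 for A: C(39, 26) = 8122425444. By the Bertrand ballot formula (Cycle Lemma / reflection principle), the number of orderings in which A is strictly ahead of B throughout is (p − q)/(p + q) · C(p + q, p) = (26 − 13)/(26 + 13) · 8122425444 = 2707475148.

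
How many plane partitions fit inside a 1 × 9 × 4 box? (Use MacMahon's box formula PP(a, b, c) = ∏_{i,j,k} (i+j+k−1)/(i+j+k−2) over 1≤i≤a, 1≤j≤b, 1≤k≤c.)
PP(1, 9, 4) = 715

Evaluate the triple product over i = 1..1, j = 1..9, k = 1..4. The factors are (2/1) · (3/2) · (4/3) · (5/4) · (3/2) · (4/3) · (5/4) · (6/5) · … (36 factors total). The numerators and denominators telescope so the product is an integer; carrying out the multiplication exactly gives PP(1, 9, 4) = 715.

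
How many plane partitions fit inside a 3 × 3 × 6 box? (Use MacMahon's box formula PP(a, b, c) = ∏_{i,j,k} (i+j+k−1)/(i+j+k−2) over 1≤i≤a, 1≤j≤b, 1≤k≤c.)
PP(3, 3, 6) = 41580

Evaluate the triple product over i = 1..3, j = 1..3, k = 1..6. The factors are (2/1) · (3/2) · (4/3) · (5/4) · (6/5) · (7/6) · (3/2) · (4/3) · … (54 factors total). The numerators and denominators telescope so the product is an integer; carrying out the multiplication exactly gives PP(3, 3, 6) = 41580.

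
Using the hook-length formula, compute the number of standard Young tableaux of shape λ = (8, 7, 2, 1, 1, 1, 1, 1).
# SYT of shape (8, 7, 2, 1, 1, 1, 1, 1) = 360188928

Hook-length formula: f^λ = n! / Π hook(c), product over all cells c of the Young diagram. For λ = (8, 7, 2, 1, 1, 1, 1, 1), n = 22 boxes. Hook lengths by row (left-to-right, top-to-bottom): [15, 9, 7, 6, 5, 4, 3, 1]; [13, 7, 5, 4, 3, 2, 1]; [7, 1]; [5]; [4]; [3]; [2]; [1]. Product of hooks = 3120586560000. So f^λ = 22! / 3120586560000 = 1124000727777607680000 / 3120586560000 = 360188928.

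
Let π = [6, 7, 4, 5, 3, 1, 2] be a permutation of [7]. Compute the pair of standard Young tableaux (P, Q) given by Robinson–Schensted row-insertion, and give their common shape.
P = [1, 2] / [3, 5] / [4, 7] / [6];  Q = [1, 2] / [3, 4] / [5, 7] / [6];  common shape = (2, 2, 2, 1)

Row-insert the values π_1, π_2, … into P one at a time, bumping the leftmost entry strictly greater than the inserted value down to the next row. The recording tableau Q records, in position (i, j), the step at which that cell was added to P.
  Insert 6 (step 1): P = [6];  Q = [1]
  Insert 7 (step 2): P = [6, 7];  Q = [1, 2]
  Insert 4 (step 3): P = [4, 7] / [6];  Q = [1, 2] / [3]
  Insert 5 (step 4): P = [4, 5] / [6, 7];  Q = [1, 2] / [3, 4]
  Insert 3 (step 5): P = [3, 5] / [4, 7] / [6];  Q = [1, 2] / [3, 4] / [5]
  Insert 1 (step 6): P = [1, 5] / [3, 7] / [4] / [6];  Q = [1, 2] / [3, 4] / [5] / [6]
  Insert 2 (step 7): P = [1, 2] / [3, 5] / [4, 7] / [6];  Q = [1, 2] / [3, 4] / [5, 7] / [6]
Final shape: (2, 2, 2, 1).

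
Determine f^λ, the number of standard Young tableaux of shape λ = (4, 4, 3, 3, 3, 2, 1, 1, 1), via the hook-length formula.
# SYT of shape (4, 4, 3, 3, 3, 2, 1, 1, 1) = 465585120

Hook-length formula: f^λ = n! / Π hook(c), product over all cells c of the Young diagram. For λ = (4, 4, 3, 3, 3, 2, 1, 1, 1), n = 22 boxes. Hook lengths by row (left-to-right, top-to-bottom): [12, 8, 6, 2]; [11, 7, 5, 1]; [9, 5, 3]; [8, 4, 2]; [7, 3, 1]; [5, 1]; [3]; [2]; [1]. Product of hooks = 2414168064000. So f^λ = 22! / 2414168064000 = 1124000727777607680000 / 2414168064000 = 465585120.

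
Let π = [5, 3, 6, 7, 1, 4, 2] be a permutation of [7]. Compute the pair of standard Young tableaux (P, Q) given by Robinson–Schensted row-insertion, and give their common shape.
P = [1, 2, 7] / [3, 4] / [5, 6];  Q = [1, 3, 4] / [2, 6] / [5, 7];  common shape = (3, 2, 2)

Row-insert the values π_1, π_2, … into P one at a time, bumping the leftmost entry strictly greater than the inserted value down to the next row. The recording tableau Q records, in position (i, j), the step at which that cell was added to P.
  Insert 5 (step 1): P = [5];  Q = [1]
  Insert 3 (step 2): P = [3] / [5];  Q = [1] / [2]
  Insert 6 (step 3): P = [3, 6] / [5];  Q = [1, 3] / [2]
  Insert 7 (step 4): P = [3, 6, 7] / [5];  Q = [1, 3, 4] / [2]
  Insert 1 (step 5): P = [1, 6, 7] / [3] / [5];  Q = [1, 3, 4] / [2] / [5]
  Insert 4 (step 6): P = [1, 4, 7] / [3, 6] / [5];  Q = [1, 3, 4] / [2, 6] / [5]
  Insert 2 (step 7): P = [1, 2, 7] / [3, 4] / [5, 6];  Q = [1, 3, 4] / [2, 6] / [5, 7]
Final shape: (3, 2, 2).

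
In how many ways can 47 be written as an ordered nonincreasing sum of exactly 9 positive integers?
p(47, 9 parts) = 10156

Partitions of n into exactly k parts are in bijection with partitions of n − k into at most k parts (subtract 1 from each part). So p(47, exactly 9) = p(38, parts ≤ 9). Computing via the recurrence p(m, j) = p(m, j−1) + p(m−j, j) gives 10156.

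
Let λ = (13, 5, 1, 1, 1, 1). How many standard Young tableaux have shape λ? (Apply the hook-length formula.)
# SYT of shape (13, 5, 1, 1, 1, 1) = 17409700

Hook-length formula: f^λ = n! / Π hook(c), product over all cells c of the Young diagram. For λ = (13, 5, 1, 1, 1, 1), n = 22 boxes. Hook lengths by row (left-to-right, top-to-bottom): [18, 13, 12, 11, 10, 8, 7, 6, 5, 4, 3, 2, 1]; [9, 4, 3, 2, 1]; [4]; [3]; [2]; [1]. Product of hooks = 64561751654400. So f^λ = 22! / 64561751654400 = 1124000727777607680000 / 64561751654400 = 17409700.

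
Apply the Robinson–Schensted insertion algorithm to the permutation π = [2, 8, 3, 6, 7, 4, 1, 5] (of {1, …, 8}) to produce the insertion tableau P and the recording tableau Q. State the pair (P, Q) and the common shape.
P = [1, 3, 4, 5] / [2, 7] / [6] / [8];  Q = [1, 2, 4, 5] / [3, 8] / [6] / [7];  common shape = (4, 2, 1, 1)

Row-insert the values π_1, π_2, … into P one at a time, bumping the leftmost entry strictly greater than the inserted value down to the next row. The recording tableau Q records, in position (i, j), the step at which that cell was added to P.
  Insert 2 (step 1): P = [2];  Q = [1]
  Insert 8 (step 2): P = [2, 8];  Q = [1, 2]
  Insert 3 (step 3): P = [2, 3] / [8];  Q = [1, 2] / [3]
  Insert 6 (step 4): P = [2, 3, 6] / [8];  Q = [1, 2, 4] / [3]
  Insert 7 (step 5): P = [2, 3, 6, 7] / [8];  Q = [1, 2, 4, 5] / [3]
  Insert 4 (step 6): P = [2, 3, 4, 7] / [6] / [8];  Q = [1, 2, 4, 5] / [3] / [6]
  Insert 1 (step 7): P = [1, 3, 4, 7] / [2] / [6] / [8];  Q = [1, 2, 4, 5] / [3] / [6] / [7]
  Insert 5 (step 8): P = [1, 3, 4, 5] / [2, 7] / [6] / [8];  Q = [1, 2, 4, 5] / [3, 8] / [6] / [7]
Final shape: (4, 2, 1, 1).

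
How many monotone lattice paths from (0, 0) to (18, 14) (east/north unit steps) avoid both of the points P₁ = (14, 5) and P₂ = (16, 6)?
Number of paths = 461333775

Inclusion–exclusion. Total paths: C(32, 18) = 471435600. Through P₁: C(19, 14)·C(13, 4) = 8314020. Through P₂: C(22, 16)·C(10, 2) = 3357585. Since P₁ is strictly southwest of P₂, a monotone path through both must visit P₁ then P₂; paths through both = C(19, 14)·C(3, 2)·C(10, 2) = 1569780. Avoid both = 471435600 − 8314020 − 3357585 + 1569780 = 461333775.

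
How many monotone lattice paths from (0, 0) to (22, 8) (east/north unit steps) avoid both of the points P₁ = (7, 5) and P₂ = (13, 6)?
Number of paths = 4019313

Inclusion–exclusion. Total paths: C(30, 22) = 5852925. Through P₁: C(12, 7)·C(18, 15) = 646272. Through P₂: C(19, 13)·C(11, 9) = 1492260. Since P₁ is strictly southwest of P₂, a monotone path through both must visit P₁ then P₂; paths through both = C(12, 7)·C(7, 6)·C(11, 9) = 304920. Avoid both = 5852925 − 646272 − 1492260 + 304920 = 4019313.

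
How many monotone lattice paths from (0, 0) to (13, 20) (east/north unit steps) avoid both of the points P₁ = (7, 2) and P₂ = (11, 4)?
Number of paths = 568194759

Inclusion–exclusion. Total paths: C(33, 13) = 573166440. Through P₁: C(9, 7)·C(24, 6) = 4845456. Through P₂: C(15, 11)·C(18, 2) = 208845. Since P₁ is strictly southwest of P₂, a monotone path through both must visit P₁ then P₂; paths through both = C(9, 7)·C(6, 4)·C(18, 2) = 82620. Avoid both = 573166440 − 4845456 − 208845 + 82620 = 568194759.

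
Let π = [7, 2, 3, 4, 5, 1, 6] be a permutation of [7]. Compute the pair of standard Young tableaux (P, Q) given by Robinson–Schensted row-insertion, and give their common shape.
P = [1, 3, 4, 5, 6] / [2] / [7];  Q = [1, 3, 4, 5, 7] / [2] / [6];  common shape = (5, 1, 1)

Row-insert the values π_1, π_2, … into P one at a time, bumping the leftmost entry strictly greater than the inserted value down to the next row. The recording tableau Q records, in position (i, j), the step at which that cell was added to P.
  Insert 7 (step 1): P = [7];  Q = [1]
  Insert 2 (step 2): P = [2] / [7];  Q = [1] / [2]
  Insert 3 (step 3): P = [2, 3] / [7];  Q = [1, 3] / [2]
  Insert 4 (step 4): P = [2, 3, 4] / [7];  Q = [1, 3, 4] / [2]
  Insert 5 (step 5): P = [2, 3, 4, 5] / [7];  Q = [1, 3, 4, 5] / [2]
  Insert 1 (step 6): P = [1, 3, 4, 5] / [2] / [7];  Q = [1, 3, 4, 5] / [2] / [6]
  Insert 6 (step 7): P = [1, 3, 4, 5, 6] / [2] / [7];  Q = [1, 3, 4, 5, 7] / [2] / [6]
Final shape: (5, 1, 1).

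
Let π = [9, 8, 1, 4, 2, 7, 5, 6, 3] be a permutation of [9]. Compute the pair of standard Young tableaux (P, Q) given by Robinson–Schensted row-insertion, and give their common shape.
P = [1, 2, 3, 6] / [4, 5] / [7] / [8] / [9];  Q = [1, 4, 6, 8] / [2, 7] / [3] / [5] / [9];  common shape = (4, 2, 1, 1, 1)

Row-insert the values π_1, π_2, … into P one at a time, bumping the leftmost entry strictly greater than the inserted value down to the next row. The recording tableau Q records, in position (i, j), the step at which that cell was added to P.
  Insert 9 (step 1): P = [9];  Q = [1]
  Insert 8 (step 2): P = [8] / [9];  Q = [1] / [2]
  Insert 1 (step 3): P = [1] / [8] / [9];  Q = [1] / [2] / [3]
  Insert 4 (step 4): P = [1, 4] / [8] / [9];  Q = [1, 4] / [2] / [3]
  Insert 2 (step 5): P = [1, 2] / [4] / [8] / [9];  Q = [1, 4] / [2] / [3] / [5]
  Insert 7 (step 6): P = [1, 2, 7] / [4] / [8] / [9];  Q = [1, 4, 6] / [2] / [3] / [5]
  Insert 5 (step 7): P = [1, 2, 5] / [4, 7] / [8] / [9];  Q = [1, 4, 6] / [2, 7] / [3] / [5]
  Insert 6 (step 8): P = [1, 2, 5, 6] / [4, 7] / [8] / [9];  Q = [1, 4, 6, 8] / [2, 7] / [3] / [5]
  Insert 3 (step 9): P = [1, 2, 3, 6] / [4, 5] / [7] / [8] / [9];  Q = [1, 4, 6, 8] / [2, 7] / [3] / [5] / [9]
Final shape: (4, 2, 1, 1, 1).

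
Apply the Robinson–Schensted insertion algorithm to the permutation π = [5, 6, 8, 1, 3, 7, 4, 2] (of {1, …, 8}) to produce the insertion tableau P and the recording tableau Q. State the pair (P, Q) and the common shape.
P = [1, 2, 4] / [3, 6, 7] / [5] / [8];  Q = [1, 2, 3] / [4, 5, 6] / [7] / [8];  common shape = (3, 3, 1, 1)

Row-insert the values π_1, π_2, … into P one at a time, bumping the leftmost entry strictly greater than the inserted value down to the next row. The recording tableau Q records, in position (i, j), the step at which that cell was added to P.
  Insert 5 (step 1): P = [5];  Q = [1]
  Insert 6 (step 2): P = [5, 6];  Q = [1, 2]
  Insert 8 (step 3): P = [5, 6, 8];  Q = [1, 2, 3]
  Insert 1 (step 4): P = [1, 6, 8] / [5];  Q = [1, 2, 3] / [4]
  Insert 3 (step 5): P = [1, 3, 8] / [5, 6];  Q = [1, 2, 3] / [4, 5]
  Insert 7 (step 6): P = [1, 3, 7] / [5, 6, 8];  Q = [1, 2, 3] / [4, 5, 6]
  Insert 4 (step 7): P = [1, 3, 4] / [5, 6, 7] / [8];  Q = [1, 2, 3] / [4, 5, 6] / [7]
  Insert 2 (step 8): P = [1, 2, 4] / [3, 6, 7] / [5] / [8];  Q = [1, 2, 3] / [4, 5, 6] / [7] / [8]
Final shape: (3, 3, 1, 1).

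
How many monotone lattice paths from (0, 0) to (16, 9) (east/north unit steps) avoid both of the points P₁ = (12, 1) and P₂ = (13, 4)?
Number of paths = 1906172

Inclusion–exclusion. Total paths: C(25, 16) = 2042975. Through P₁: C(13, 12)·C(12, 4) = 6435. Through P₂: C(17, 13)·C(8, 3) = 133280. Since P₁ is strictly southwest of P₂, a monotone path through both must visit P₁ then P₂; paths through both = C(13, 12)·C(4, 1)·C(8, 3) = 2912. Avoid both = 2042975 − 6435 − 133280 + 2912 = 1906172.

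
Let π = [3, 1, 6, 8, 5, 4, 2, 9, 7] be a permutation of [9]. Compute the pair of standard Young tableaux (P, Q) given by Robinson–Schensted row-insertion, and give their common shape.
P = [1, 2, 7, 9] / [3, 4, 8] / [5] / [6];  Q = [1, 3, 4, 8] / [2, 5, 9] / [6] / [7];  common shape = (4, 3, 1, 1)

Row-insert the values π_1, π_2, … into P one at a time, bumping the leftmost entry strictly greater than the inserted value down to the next row. The recording tableau Q records, in position (i, j), the step at which that cell was added to P.
  Insert 3 (step 1): P = [3];  Q = [1]
  Insert 1 (step 2): P = [1] / [3];  Q = [1] / [2]
  Insert 6 (step 3): P = [1, 6] / [3];  Q = [1, 3] / [2]
  Insert 8 (step 4): P = [1, 6, 8] / [3];  Q = [1, 3, 4] / [2]
  Insert 5 (step 5): P = [1, 5, 8] / [3, 6];  Q = [1, 3, 4] / [2, 5]
  Insert 4 (step 6): P = [1, 4, 8] / [3, 5] / [6];  Q = [1, 3, 4] / [2, 5] / [6]
  Insert 2 (step 7): P = [1, 2, 8] / [3, 4] / [5] / [6];  Q = [1, 3, 4] / [2, 5] / [6] / [7]
  Insert 9 (step 8): P = [1, 2, 8, 9] / [3, 4] / [5] / [6];  Q = [1, 3, 4, 8] / [2, 5] / [6] / [7]
  Insert 7 (step 9): P = [1, 2, 7, 9] / [3, 4, 8] / [5] / [6];  Q = [1, 3, 4, 8] / [2, 5, 9] / [6] / [7]
Final shape: (4, 3, 1, 1).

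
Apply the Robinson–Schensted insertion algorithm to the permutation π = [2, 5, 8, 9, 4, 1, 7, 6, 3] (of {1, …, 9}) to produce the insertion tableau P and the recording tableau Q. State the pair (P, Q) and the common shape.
P = [1, 3, 6, 9] / [2, 4] / [5, 7] / [8];  Q = [1, 2, 3, 4] / [5, 7] / [6, 8] / [9];  common shape = (4, 2, 2, 1)

Row-insert the values π_1, π_2, … into P one at a time, bumping the leftmost entry strictly greater than the inserted value down to the next row. The recording tableau Q records, in position (i, j), the step at which that cell was added to P.
  Insert 2 (step 1): P = [2];  Q = [1]
  Insert 5 (step 2): P = [2, 5];  Q = [1, 2]
  Insert 8 (step 3): P = [2, 5, 8];  Q = [1, 2, 3]
  Insert 9 (step 4): P = [2, 5, 8, 9];  Q = [1, 2, 3, 4]
  Insert 4 (step 5): P = [2, 4, 8, 9] / [5];  Q = [1, 2, 3, 4] / [5]
  Insert 1 (step 6): P = [1, 4, 8, 9] / [2] / [5];  Q = [1, 2, 3, 4] / [5] / [6]
  Insert 7 (step 7): P = [1, 4, 7, 9] / [2, 8] / [5];  Q = [1, 2, 3, 4] / [5, 7] / [6]
  Insert 6 (step 8): P = [1, 4, 6, 9] / [2, 7] / [5, 8];  Q = [1, 2, 3, 4] / [5, 7] / [6, 8]
  Insert 3 (step 9): P = [1, 3, 6, 9] / [2, 4] / [5, 7] / [8];  Q = [1, 2, 3, 4] / [5, 7] / [6, 8] / [9]
Final shape: (4, 2, 2, 1).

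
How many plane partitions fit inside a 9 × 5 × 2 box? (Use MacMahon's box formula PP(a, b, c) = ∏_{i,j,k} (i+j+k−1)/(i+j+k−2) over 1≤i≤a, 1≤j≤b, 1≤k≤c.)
PP(9, 5, 2) = 1002001

Evaluate the triple product over i = 1..9, j = 1..5, k = 1..2. The factors are (2/1) · (3/2) · (3/2) · (4/3) · (4/3) · (5/4) · (5/4) · (6/5) · … (90 factors total). The numerators and denominators telescope so the product is an integer; carrying out the multiplication exactly gives PP(9, 5, 2) = 1002001.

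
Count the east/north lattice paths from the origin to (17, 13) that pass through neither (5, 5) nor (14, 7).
Number of paths = 79412130

Inclusion–exclusion. Total paths: C(30, 17) = 119759850. Through P₁: C(10, 5)·C(20, 12) = 31744440. Through P₂: C(21, 14)·C(9, 3) = 9767520. Since P₁ is strictly southwest of P₂, a monotone path through both must visit P₁ then P₂; paths through both = C(10, 5)·C(11, 9)·C(9, 3) = 1164240. Avoid both = 119759850 − 31744440 − 9767520 + 1164240 = 79412130.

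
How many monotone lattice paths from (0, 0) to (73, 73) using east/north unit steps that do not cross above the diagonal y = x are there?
C_73 = 79463489365077377841208237632349268884500

These NE paths below the diagonal are counted by the Catalan number C_n = (1/(n + 1)) · C(2n, n). For n = 73: C_73 = (1/74) · C(146, 73) = 5880298213015725960249409584793845897453000/74 = 79463489365077377841208237632349268884500.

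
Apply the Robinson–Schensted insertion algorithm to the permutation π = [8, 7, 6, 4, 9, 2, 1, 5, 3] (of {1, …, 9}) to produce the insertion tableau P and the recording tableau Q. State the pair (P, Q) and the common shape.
P = [1, 3] / [2, 5] / [4, 9] / [6] / [7] / [8];  Q = [1, 5] / [2, 8] / [3, 9] / [4] / [6] / [7];  common shape = (2, 2, 2, 1, 1, 1)

Row-insert the values π_1, π_2, … into P one at a time, bumping the leftmost entry strictly greater than the inserted value down to the next row. The recording tableau Q records, in position (i, j), the step at which that cell was added to P.
  Insert 8 (step 1): P = [8];  Q = [1]
  Insert 7 (step 2): P = [7] / [8];  Q = [1] / [2]
  Insert 6 (step 3): P = [6] / [7] / [8];  Q = [1] / [2] / [3]
  Insert 4 (step 4): P = [4] / [6] / [7] / [8];  Q = [1] / [2] / [3] / [4]
  Insert 9 (step 5): P = [4, 9] / [6] / [7] / [8];  Q = [1, 5] / [2] / [3] / [4]
  Insert 2 (step 6): P = [2, 9] / [4] / [6] / [7] / [8];  Q = [1, 5] / [2] / [3] / [4] / [6]
  Insert 1 (step 7): P = [1, 9] / [2] / [4] / [6] / [7] / [8];  Q = [1, 5] / [2] / [3] / [4] / [6] / [7]
  Insert 5 (step 8): P = [1, 5] / [2, 9] / [4] / [6] / [7] / [8];  Q = [1, 5] / [2, 8] / [3] / [4] / [6] / [7]
  Insert 3 (step 9): P = [1, 3] / [2, 5] / [4, 9] / [6] / [7] / [8];  Q = [1, 5] / [2, 8] / [3, 9] / [4] / [6] / [7]
Final shape: (2, 2, 2, 1, 1, 1).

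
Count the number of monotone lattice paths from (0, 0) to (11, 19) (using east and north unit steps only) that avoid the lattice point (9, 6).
Number of paths = 54101775

Total paths from (0, 0) to (11, 19): C(30, 11) = 54627300. Paths through (9, 6): (paths (0, 0) → (9, 6)) × (paths (9, 6) → (11, 19)) = C(15, 9) · C(15, 2) = 5005 · 105 = 525525. Avoidance count = 54627300 − 525525 = 54101775.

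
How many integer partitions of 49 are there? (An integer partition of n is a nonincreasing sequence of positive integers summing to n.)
p(49) = 173525

Compute p(n) via the recurrence p(n, m) = p(n, m−1) + p(n−m, m), where p(n, m) counts partitions of n with all parts ≤ m and p(n) = p(n, n). The base cases are p(0, m) = 1 and p(n, 0) = 0 for n > 0. Filling the table yields p(49) = 173525. (Euler's pentagonal recurrence is an alternative.)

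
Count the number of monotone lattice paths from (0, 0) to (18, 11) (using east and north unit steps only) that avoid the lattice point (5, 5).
Number of paths = 27760026

Total paths from (0, 0) to (18, 11): C(29, 18) = 34597290. Paths through (5, 5): (paths (0, 0) → (5, 5)) × (paths (5, 5) → (18, 11)) = C(10, 5) · C(19, 13) = 252 · 27132 = 6837264. Avoidance count = 34597290 − 6837264 = 27760026.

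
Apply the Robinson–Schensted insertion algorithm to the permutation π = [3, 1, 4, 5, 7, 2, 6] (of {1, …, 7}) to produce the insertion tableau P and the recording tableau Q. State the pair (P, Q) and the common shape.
P = [1, 2, 5, 6] / [3, 4, 7];  Q = [1, 3, 4, 5] / [2, 6, 7];  common shape = (4, 3)

Row-insert the values π_1, π_2, … into P one at a time, bumping the leftmost entry strictly greater than the inserted value down to the next row. The recording tableau Q records, in position (i, j), the step at which that cell was added to P.
  Insert 3 (step 1): P = [3];  Q = [1]
  Insert 1 (step 2): P = [1] / [3];  Q = [1] / [2]
  Insert 4 (step 3): P = [1, 4] / [3];  Q = [1, 3] / [2]
  Insert 5 (step 4): P = [1, 4, 5] / [3];  Q = [1, 3, 4] / [2]
  Insert 7 (step 5): P = [1, 4, 5, 7] / [3];  Q = [1, 3, 4, 5] / [2]
  Insert 2 (step 6): P = [1, 2, 5, 7] / [3, 4];  Q = [1, 3, 4, 5] / [2, 6]
  Insert 6 (step 7): P = [1, 2, 5, 6] / [3, 4, 7];  Q = [1, 3, 4, 5] / [2, 6, 7]
Final shape: (4, 3).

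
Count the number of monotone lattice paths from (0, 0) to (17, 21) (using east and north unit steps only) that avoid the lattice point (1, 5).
Number of paths = 25174661040

Total paths from (0, 0) to (17, 21): C(38, 17) = 28781143380. Paths through (1, 5): (paths (0, 0) → (1, 5)) × (paths (1, 5) → (17, 21)) = C(6, 1) · C(32, 16) = 6 · 601080390 = 3606482340. Avoidance count = 28781143380 − 3606482340 = 25174661040.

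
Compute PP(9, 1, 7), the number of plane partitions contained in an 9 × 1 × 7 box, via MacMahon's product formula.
PP(9, 1, 7) = 11440

Evaluate the triple product over i = 1..9, j = 1..1, k = 1..7. The factors are (2/1) · (3/2) · (4/3) · (5/4) · (6/5) · (7/6) · (8/7) · (3/2) · … (63 factors total). The numerators and denominators telescope so the product is an integer; carrying out the multiplication exactly gives PP(9, 1, 7) = 11440.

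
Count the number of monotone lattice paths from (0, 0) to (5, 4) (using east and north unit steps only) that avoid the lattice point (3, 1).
Number of paths = 86

Total paths from (0, 0) to (5, 4): C(9, 5) = 126. Paths through (3, 1): (paths (0, 0) → (3, 1)) × (paths (3, 1) → (5, 4)) = C(4, 3) · C(5, 2) = 4 · 10 = 40. Avoidance count = 126 − 40 = 86.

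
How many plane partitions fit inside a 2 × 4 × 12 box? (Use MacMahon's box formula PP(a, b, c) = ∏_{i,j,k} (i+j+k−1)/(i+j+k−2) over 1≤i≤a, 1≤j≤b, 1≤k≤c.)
PP(2, 4, 12) = 866320

Evaluate the triple product over i = 1..2, j = 1..4, k = 1..12. The factors are (2/1) · (3/2) · (4/3) · (5/4) · (6/5) · (7/6) · (8/7) · (9/8) · … (96 factors total). The numerators and denominators telescope so the product is an integer; carrying out the multiplication exactly gives PP(2, 4, 12) = 866320.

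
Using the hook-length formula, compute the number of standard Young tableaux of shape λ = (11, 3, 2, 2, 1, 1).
# SYT of shape (11, 3, 2, 2, 1, 1) = 12950685

Hook-length formula: f^λ = n! / Π hook(c), product over all cells c of the Young diagram. For λ = (11, 3, 2, 2, 1, 1), n = 20 boxes. Hook lengths by row (left-to-right, top-to-bottom): [16, 13, 10, 8, 7, 6, 5, 4, 3, 2, 1]; [7, 4, 1]; [5, 2]; [4, 1]; [2]; [1]. Product of hooks = 187858944000. So f^λ = 20! / 187858944000 = 2432902008176640000 / 187858944000 = 12950685.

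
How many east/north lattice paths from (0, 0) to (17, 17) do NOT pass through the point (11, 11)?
Number of paths = 1681787052

Total paths from (0, 0) to (17, 17): C(34, 17) = 2333606220. Paths through (11, 11): (paths (0, 0) → (11, 11)) × (paths (11, 11) → (17, 17)) = C(22, 11) · C(12, 6) = 705432 · 924 = 651819168. Avoidance count = 2333606220 − 651819168 = 1681787052.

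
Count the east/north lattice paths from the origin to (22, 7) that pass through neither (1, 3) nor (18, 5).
Number of paths = 1015705

Inclusion–exclusion. Total paths: C(29, 22) = 1560780. Through P₁: C(4, 1)·C(25, 21) = 50600. Through P₂: C(23, 18)·C(6, 4) = 504735. Since P₁ is strictly southwest of P₂, a monotone path through both must visit P₁ then P₂; paths through both = C(4, 1)·C(19, 17)·C(6, 4) = 10260. Avoid both = 1560780 − 50600 − 504735 + 10260 = 1015705.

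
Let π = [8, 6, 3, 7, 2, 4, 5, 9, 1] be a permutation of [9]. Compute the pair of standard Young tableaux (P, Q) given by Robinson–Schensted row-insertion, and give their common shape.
P = [1, 4, 5, 9] / [2, 7] / [3] / [6] / [8];  Q = [1, 4, 7, 8] / [2, 6] / [3] / [5] / [9];  common shape = (4, 2, 1, 1, 1)

Row-insert the values π_1, π_2, … into P one at a time, bumping the leftmost entry strictly greater than the inserted value down to the next row. The recording tableau Q records, in position (i, j), the step at which that cell was added to P.
  Insert 8 (step 1): P = [8];  Q = [1]
  Insert 6 (step 2): P = [6] / [8];  Q = [1] / [2]
  Insert 3 (step 3): P = [3] / [6] / [8];  Q = [1] / [2] / [3]
  Insert 7 (step 4): P = [3, 7] / [6] / [8];  Q = [1, 4] / [2] / [3]
  Insert 2 (step 5): P = [2, 7] / [3] / [6] / [8];  Q = [1, 4] / [2] / [3] / [5]
  Insert 4 (step 6): P = [2, 4] / [3, 7] / [6] / [8];  Q = [1, 4] / [2, 6] / [3] / [5]
  Insert 5 (step 7): P = [2, 4, 5] / [3, 7] / [6] / [8];  Q = [1, 4, 7] / [2, 6] / [3] / [5]
  Insert 9 (step 8): P = [2, 4, 5, 9] / [3, 7] / [6] / [8];  Q = [1, 4, 7, 8] / [2, 6] / [3] / [5]
  Insert 1 (step 9): P = [1, 4, 5, 9] / [2, 7] / [3] / [6] / [8];  Q = [1, 4, 7, 8] / [2, 6] / [3] / [5] / [9]
Final shape: (4, 2, 1, 1, 1).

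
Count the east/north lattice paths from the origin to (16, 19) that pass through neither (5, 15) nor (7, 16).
Number of paths = 3995064090

Inclusion–exclusion. Total paths: C(35, 16) = 4059928950. Through P₁: C(20, 5)·C(15, 11) = 21162960. Through P₂: C(23, 7)·C(12, 9) = 53934540. Since P₁ is strictly southwest of P₂, a monotone path through both must visit P₁ then P₂; paths through both = C(20, 5)·C(3, 2)·C(12, 9) = 10232640. Avoid both = 4059928950 − 21162960 − 53934540 + 10232640 = 3995064090.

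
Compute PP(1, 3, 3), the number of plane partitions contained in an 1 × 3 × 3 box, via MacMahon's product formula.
PP(1, 3, 3) = 20

Evaluate the triple product over i = 1..1, j = 1..3, k = 1..3. The factors are (2/1) · (3/2) · (4/3) · (3/2) · (4/3) · (5/4) · (4/3) · (5/4) · … (9 factors total). The numerators and denominators telescope so the product is an integer; carrying out the multiplication exactly gives PP(1, 3, 3) = 20.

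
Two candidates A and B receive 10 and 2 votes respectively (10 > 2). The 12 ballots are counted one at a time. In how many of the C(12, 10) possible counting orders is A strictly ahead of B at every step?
Strict-lead orderings = 44

Total orderings of the 12 votes with 10 for A: C(12, 10) = 66. By the Bertrand ballot formula (Cycle Lemma / reflection principle), the number of orderings in which A is strictly ahead of B throughout is (p − q)/(p + q) · C(p + q, p) = (10 − 2)/(10 + 2) · 66 = 44.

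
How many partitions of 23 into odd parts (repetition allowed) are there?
p_odd(23) = 104

Enumerate partitions using only odd parts via the recurrence o(n, m) = o(n, m−2) + o(n−m, m) over odd m, starting from the largest odd part ≤ n. This gives p_odd(23) = 104. (Euler's theorem: equals the count of distinct-part partitions.)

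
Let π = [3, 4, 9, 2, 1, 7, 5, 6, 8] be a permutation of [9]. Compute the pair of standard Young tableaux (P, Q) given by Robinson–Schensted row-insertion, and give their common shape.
P = [1, 4, 5, 6, 8] / [2, 7] / [3, 9];  Q = [1, 2, 3, 8, 9] / [4, 6] / [5, 7];  common shape = (5, 2, 2)

Row-insert the values π_1, π_2, … into P one at a time, bumping the leftmost entry strictly greater than the inserted value down to the next row. The recording tableau Q records, in position (i, j), the step at which that cell was added to P.
  Insert 3 (step 1): P = [3];  Q = [1]
  Insert 4 (step 2): P = [3, 4];  Q = [1, 2]
  Insert 9 (step 3): P = [3, 4, 9];  Q = [1, 2, 3]
  Insert 2 (step 4): P = [2, 4, 9] / [3];  Q = [1, 2, 3] / [4]
  Insert 1 (step 5): P = [1, 4, 9] / [2] / [3];  Q = [1, 2, 3] / [4] / [5]
  Insert 7 (step 6): P = [1, 4, 7] / [2, 9] / [3];  Q = [1, 2, 3] / [4, 6] / [5]
  Insert 5 (step 7): P = [1, 4, 5] / [2, 7] / [3, 9];  Q = [1, 2, 3] / [4, 6] / [5, 7]
  Insert 6 (step 8): P = [1, 4, 5, 6] / [2, 7] / [3, 9];  Q = [1, 2, 3, 8] / [4, 6] / [5, 7]
  Insert 8 (step 9): P = [1, 4, 5, 6, 8] / [2, 7] / [3, 9];  Q = [1, 2, 3, 8, 9] / [4, 6] / [5, 7]
Final shape: (5, 2, 2).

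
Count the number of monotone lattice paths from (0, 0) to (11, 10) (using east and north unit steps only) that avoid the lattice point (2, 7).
Number of paths = 344796

Total paths from (0, 0) to (11, 10): C(21, 11) = 352716. Paths through (2, 7): (paths (0, 0) → (2, 7)) × (paths (2, 7) → (11, 10)) = C(9, 2) · C(12, 9) = 36 · 220 = 7920. Avoidance count = 352716 − 7920 = 344796.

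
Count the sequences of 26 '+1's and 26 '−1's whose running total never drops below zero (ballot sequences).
C_26 = 18367353072152

These ballot sequences are counted by the Catalan number C_n = (1/(n + 1)) · C(2n, n). For n = 26: C_26 = (1/27) · C(52, 26) = 495918532948104/27 = 18367353072152.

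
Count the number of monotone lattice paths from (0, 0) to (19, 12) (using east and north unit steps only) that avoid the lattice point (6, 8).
Number of paths = 133973385

Total paths from (0, 0) to (19, 12): C(31, 19) = 141120525. Paths through (6, 8): (paths (0, 0) → (6, 8)) × (paths (6, 8) → (19, 12)) = C(14, 6) · C(17, 13) = 3003 · 2380 = 7147140. Avoidance count = 141120525 − 7147140 = 133973385.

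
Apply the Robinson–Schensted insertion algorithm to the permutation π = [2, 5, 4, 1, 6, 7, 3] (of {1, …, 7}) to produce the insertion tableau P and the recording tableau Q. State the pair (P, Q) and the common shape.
P = [1, 3, 6, 7] / [2, 4] / [5];  Q = [1, 2, 5, 6] / [3, 7] / [4];  common shape = (4, 2, 1)

Row-insert the values π_1, π_2, … into P one at a time, bumping the leftmost entry strictly greater than the inserted value down to the next row. The recording tableau Q records, in position (i, j), the step at which that cell was added to P.
  Insert 2 (step 1): P = [2];  Q = [1]
  Insert 5 (step 2): P = [2, 5];  Q = [1, 2]
  Insert 4 (step 3): P = [2, 4] / [5];  Q = [1, 2] / [3]
  Insert 1 (step 4): P = [1, 4] / [2] / [5];  Q = [1, 2] / [3] / [4]
  Insert 6 (step 5): P = [1, 4, 6] / [2] / [5];  Q = [1, 2, 5] / [3] / [4]
  Insert 7 (step 6): P = [1, 4, 6, 7] / [2] / [5];  Q = [1, 2, 5, 6] / [3] / [4]
  Insert 3 (step 7): P = [1, 3, 6, 7] / [2, 4] / [5];  Q = [1, 2, 5, 6] / [3, 7] / [4]
Final shape: (4, 2, 1).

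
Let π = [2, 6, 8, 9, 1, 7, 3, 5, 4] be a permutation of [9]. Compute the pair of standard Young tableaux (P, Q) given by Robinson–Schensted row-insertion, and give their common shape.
P = [1, 3, 4, 9] / [2, 5, 7] / [6] / [8];  Q = [1, 2, 3, 4] / [5, 6, 8] / [7] / [9];  common shape = (4, 3, 1, 1)

Row-insert the values π_1, π_2, … into P one at a time, bumping the leftmost entry strictly greater than the inserted value down to the next row. The recording tableau Q records, in position (i, j), the step at which that cell was added to P.
  Insert 2 (step 1): P = [2];  Q = [1]
  Insert 6 (step 2): P = [2, 6];  Q = [1, 2]
  Insert 8 (step 3): P = [2, 6, 8];  Q = [1, 2, 3]
  Insert 9 (step 4): P = [2, 6, 8, 9];  Q = [1, 2, 3, 4]
  Insert 1 (step 5): P = [1, 6, 8, 9] / [2];  Q = [1, 2, 3, 4] / [5]
  Insert 7 (step 6): P = [1, 6, 7, 9] / [2, 8];  Q = [1, 2, 3, 4] / [5, 6]
  Insert 3 (step 7): P = [1, 3, 7, 9] / [2, 6] / [8];  Q = [1, 2, 3, 4] / [5, 6] / [7]
  Insert 5 (step 8): P = [1, 3, 5, 9] / [2, 6, 7] / [8];  Q = [1, 2, 3, 4] / [5, 6, 8] / [7]
  Insert 4 (step 9): P = [1, 3, 4, 9] / [2, 5, 7] / [6] / [8];  Q = [1, 2, 3, 4] / [5, 6, 8] / [7] / [9]
Final shape: (4, 3, 1, 1).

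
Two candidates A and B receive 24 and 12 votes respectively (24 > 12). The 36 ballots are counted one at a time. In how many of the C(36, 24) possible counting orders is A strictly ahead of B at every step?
Strict-lead orderings = 417225900

Total orderings of the 36 votes with 24 for A: C(36, 24) = 1251677700. By the Bertrand ballot formula (Cycle Lemma / reflection principle), the number of orderings in which A is strictly ahead of B throughout is (p − q)/(p + q) · C(p + q, p) = (24 − 12)/(24 + 12) · 1251677700 = 417225900.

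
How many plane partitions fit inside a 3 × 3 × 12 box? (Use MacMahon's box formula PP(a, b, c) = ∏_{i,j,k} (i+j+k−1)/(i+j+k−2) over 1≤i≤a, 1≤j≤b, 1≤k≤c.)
PP(3, 3, 12) = 4331600

Evaluate the triple product over i = 1..3, j = 1..3, k = 1..12. The factors are (2/1) · (3/2) · (4/3) · (5/4) · (6/5) · (7/6) · (8/7) · (9/8) · … (108 factors total). The numerators and denominators telescope so the product is an integer; carrying out the multiplication exactly gives PP(3, 3, 12) = 4331600.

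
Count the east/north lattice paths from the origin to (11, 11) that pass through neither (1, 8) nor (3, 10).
Number of paths = 700770

Inclusion–exclusion. Total paths: C(22, 11) = 705432. Through P₁: C(9, 1)·C(13, 10) = 2574. Through P₂: C(13, 3)·C(9, 8) = 2574. Since P₁ is strictly southwest of P₂, a monotone path through both must visit P₁ then P₂; paths through both = C(9, 1)·C(4, 2)·C(9, 8) = 486. Avoid both = 705432 − 2574 − 2574 + 486 = 700770.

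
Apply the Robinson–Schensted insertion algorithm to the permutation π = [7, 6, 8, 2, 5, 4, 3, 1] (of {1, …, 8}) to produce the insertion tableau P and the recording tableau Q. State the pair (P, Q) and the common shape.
P = [1, 3] / [2, 8] / [4] / [5] / [6] / [7];  Q = [1, 3] / [2, 5] / [4] / [6] / [7] / [8];  common shape = (2, 2, 1, 1, 1, 1)

Row-insert the values π_1, π_2, … into P one at a time, bumping the leftmost entry strictly greater than the inserted value down to the next row. The recording tableau Q records, in position (i, j), the step at which that cell was added to P.
  Insert 7 (step 1): P = [7];  Q = [1]
  Insert 6 (step 2): P = [6] / [7];  Q = [1] / [2]
  Insert 8 (step 3): P = [6, 8] / [7];  Q = [1, 3] / [2]
  Insert 2 (step 4): P = [2, 8] / [6] / [7];  Q = [1, 3] / [2] / [4]
  Insert 5 (step 5): P = [2, 5] / [6, 8] / [7];  Q = [1, 3] / [2, 5] / [4]
  Insert 4 (step 6): P = [2, 4] / [5, 8] / [6] / [7];  Q = [1, 3] / [2, 5] / [4] / [6]
  Insert 3 (step 7): P = [2, 3] / [4, 8] / [5] / [6] / [7];  Q = [1, 3] / [2, 5] / [4] / [6] / [7]
  Insert 1 (step 8): P = [1, 3] / [2, 8] / [4] / [5] / [6] / [7];  Q = [1, 3] / [2, 5] / [4] / [6] / [7] / [8]
Final shape: (2, 2, 1, 1, 1, 1).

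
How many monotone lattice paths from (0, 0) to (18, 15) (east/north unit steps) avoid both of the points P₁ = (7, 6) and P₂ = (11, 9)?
Number of paths = 563782560

Inclusion–exclusion. Total paths: C(33, 18) = 1037158320. Through P₁: C(13, 7)·C(20, 11) = 288219360. Through P₂: C(20, 11)·C(13, 7) = 288219360. Since P₁ is strictly southwest of P₂, a monotone path through both must visit P₁ then P₂; paths through both = C(13, 7)·C(7, 4)·C(13, 7) = 103062960. Avoid both = 1037158320 − 288219360 − 288219360 + 103062960 = 563782560.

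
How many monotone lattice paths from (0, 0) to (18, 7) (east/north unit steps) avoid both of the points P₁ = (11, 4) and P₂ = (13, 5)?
Number of paths = 222967

Inclusion–exclusion. Total paths: C(25, 18) = 480700. Through P₁: C(15, 11)·C(10, 7) = 163800. Through P₂: C(18, 13)·C(7, 5) = 179928. Since P₁ is strictly southwest of P₂, a monotone path through both must visit P₁ then P₂; paths through both = C(15, 11)·C(3, 2)·C(7, 5) = 85995. Avoid both = 480700 − 163800 − 179928 + 85995 = 222967.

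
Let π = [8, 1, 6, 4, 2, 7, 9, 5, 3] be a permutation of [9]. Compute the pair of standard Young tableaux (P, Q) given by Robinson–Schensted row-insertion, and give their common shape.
P = [1, 2, 3, 9] / [4, 5] / [6, 7] / [8];  Q = [1, 3, 6, 7] / [2, 8] / [4, 9] / [5];  common shape = (4, 2, 2, 1)

Row-insert the values π_1, π_2, … into P one at a time, bumping the leftmost entry strictly greater than the inserted value down to the next row. The recording tableau Q records, in position (i, j), the step at which that cell was added to P.
  Insert 8 (step 1): P = [8];  Q = [1]
  Insert 1 (step 2): P = [1] / [8];  Q = [1] / [2]
  Insert 6 (step 3): P = [1, 6] / [8];  Q = [1, 3] / [2]
  Insert 4 (step 4): P = [1, 4] / [6] / [8];  Q = [1, 3] / [2] / [4]
  Insert 2 (step 5): P = [1, 2] / [4] / [6] / [8];  Q = [1, 3] / [2] / [4] / [5]
  Insert 7 (step 6): P = [1, 2, 7] / [4] / [6] / [8];  Q = [1, 3, 6] / [2] / [4] / [5]
  Insert 9 (step 7): P = [1, 2, 7, 9] / [4] / [6] / [8];  Q = [1, 3, 6, 7] / [2] / [4] / [5]
  Insert 5 (step 8): P = [1, 2, 5, 9] / [4, 7] / [6] / [8];  Q = [1, 3, 6, 7] / [2, 8] / [4] / [5]
  Insert 3 (step 9): P = [1, 2, 3, 9] / [4, 5] / [6, 7] / [8];  Q = [1, 3, 6, 7] / [2, 8] / [4, 9] / [5]
Final shape: (4, 2, 2, 1).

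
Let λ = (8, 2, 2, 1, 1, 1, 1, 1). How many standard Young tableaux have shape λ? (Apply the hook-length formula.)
# SYT of shape (8, 2, 2, 1, 1, 1, 1, 1) = 272272

Hook-length formula: f^λ = n! / Π hook(c), product over all cells c of the Young diagram. For λ = (8, 2, 2, 1, 1, 1, 1, 1), n = 17 boxes. Hook lengths by row (left-to-right, top-to-bottom): [15, 9, 6, 5, 4, 3, 2, 1]; [8, 2]; [7, 1]; [5]; [4]; [3]; [2]; [1]. Product of hooks = 1306368000. So f^λ = 17! / 1306368000 = 355687428096000 / 1306368000 = 272272.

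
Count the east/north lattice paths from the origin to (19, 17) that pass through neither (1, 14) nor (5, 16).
Number of paths = 8597174790

Inclusion–exclusion. Total paths: C(36, 19) = 8597496600. Through P₁: C(15, 1)·C(21, 18) = 19950. Through P₂: C(21, 5)·C(15, 14) = 305235. Since P₁ is strictly southwest of P₂, a monotone path through both must visit P₁ then P₂; paths through both = C(15, 1)·C(6, 4)·C(15, 14) = 3375. Avoid both = 8597496600 − 19950 − 305235 + 3375 = 8597174790.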